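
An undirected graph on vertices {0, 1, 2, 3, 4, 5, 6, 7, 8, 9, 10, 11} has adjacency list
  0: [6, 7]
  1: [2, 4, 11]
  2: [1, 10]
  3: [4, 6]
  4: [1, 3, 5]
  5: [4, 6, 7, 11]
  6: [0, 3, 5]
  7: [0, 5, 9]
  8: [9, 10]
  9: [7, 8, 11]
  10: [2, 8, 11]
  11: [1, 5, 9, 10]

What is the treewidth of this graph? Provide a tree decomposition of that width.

Treewidth 3.
One optimal decomposition is:
Bags: B1 = {1, 2, 8, 10}  B2 = {1, 8, 10, 11}  B3 = {1, 8, 9, 11}  B4 = {1, 4, 9, 11}  B5 = {4, 5, 9, 11}  B6 = {4, 5, 7, 9}  B7 = {3, 4, 5, 7}  B8 = {3, 5, 6, 7}  B9 = {0, 3, 6, 7}
Tree: B1–B2, B2–B3, B3–B4, B4–B5, B5–B6, B6–B7, B7–B8, B8–B9

Every bag has size at most 4, so the width is 4 − 1 = 3 and tw(G) ≤ 3. For the lower bound: the 4 vertex sets {2,8,10}, {1}, {11}, {4,5,7,9} are disjoint, each induces a connected subgraph, and every pair is joined by at least one edge of G. Contracting each set to a single vertex therefore yields K_{4} as a minor, and since treewidth is minor-monotone, tw(G) ≥ tw(K_{4}) = 3. Hence tw(G) = 3 exactly.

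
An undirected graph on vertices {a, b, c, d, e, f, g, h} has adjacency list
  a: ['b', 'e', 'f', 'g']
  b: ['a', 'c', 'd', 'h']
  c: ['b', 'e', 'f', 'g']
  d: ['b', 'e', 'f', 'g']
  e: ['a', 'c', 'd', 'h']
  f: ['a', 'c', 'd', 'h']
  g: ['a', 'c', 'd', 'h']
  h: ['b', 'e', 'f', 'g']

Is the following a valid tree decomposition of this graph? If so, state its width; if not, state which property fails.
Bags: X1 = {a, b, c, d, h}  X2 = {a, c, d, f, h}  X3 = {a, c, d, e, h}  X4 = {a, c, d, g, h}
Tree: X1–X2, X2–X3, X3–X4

Yes; width 4.

Every vertex of G appears in some bag (union = {a, b, c, d, e, f, g, h}); every edge is covered by a bag; and for each vertex v the set of bags containing v is connected in the bag tree. The decomposition is therefore valid. The largest bag has 5 vertices, so the width is 4.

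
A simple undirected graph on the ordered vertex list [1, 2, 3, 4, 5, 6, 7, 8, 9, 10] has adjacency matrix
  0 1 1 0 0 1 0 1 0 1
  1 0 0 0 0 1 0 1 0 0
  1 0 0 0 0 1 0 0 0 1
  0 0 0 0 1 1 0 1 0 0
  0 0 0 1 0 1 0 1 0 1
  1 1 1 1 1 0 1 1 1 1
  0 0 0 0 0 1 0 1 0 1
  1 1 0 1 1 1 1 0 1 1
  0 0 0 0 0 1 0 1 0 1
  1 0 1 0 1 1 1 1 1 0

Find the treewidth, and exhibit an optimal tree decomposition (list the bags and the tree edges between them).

Treewidth 3.
One such decomposition:
Bags: B1 = {1, 6, 8, 10}  B2 = {1, 2, 6, 8}  B3 = {6, 7, 8, 10}  B4 = {5, 6, 8, 10}  B5 = {6, 8, 9, 10}  B6 = {4, 5, 6, 8}  B7 = {1, 3, 6, 10}
Tree: B1–B2, B1–B3, B1–B4, B4–B5, B4–B6, B1–B7

Every bag has size at most 4, so the width is 4 − 1 = 3 and tw(G) ≤ 3. On the other hand G contains the 4-clique {1, 2, 6, 8}. A clique must lie in a single bag of any decomposition, so no decomposition can have width below 3. Combining the bounds, tw(G) = 3.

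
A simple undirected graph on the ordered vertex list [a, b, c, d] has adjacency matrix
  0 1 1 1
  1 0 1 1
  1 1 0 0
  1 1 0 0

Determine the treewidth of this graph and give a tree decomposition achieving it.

Every bag has size at most 3, so the width is 3 − 1 = 2 and tw(G) ≤ 2. For the lower bound, the 3 vertices {a, b, d} are pairwise adjacent, and any tree decomposition puts a clique entirely inside one bag — forcing width ≥ 2. Therefore the treewidth is 2.

Treewidth 2.
One optimal decomposition is:
Bags: B1 = {a, b, c}  B2 = {a, b, d}
Tree: B1–B2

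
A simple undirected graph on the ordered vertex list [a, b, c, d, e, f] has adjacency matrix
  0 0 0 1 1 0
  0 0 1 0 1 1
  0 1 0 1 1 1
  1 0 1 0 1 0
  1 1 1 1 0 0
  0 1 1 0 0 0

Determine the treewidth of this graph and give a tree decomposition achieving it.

The largest bag has 3 vertices, giving width 2; this decomposition certifies tw(G) ≤ 2. For the lower bound, the 3 vertices {c, d, e} are pairwise adjacent, and any tree decomposition puts a clique entirely inside one bag — forcing width ≥ 2. Therefore the treewidth is 2.

Treewidth 2.
Bags: B1 = {c, d, e}  B2 = {b, c, e}  B3 = {a, d, e}  B4 = {b, c, f}
Tree: B1–B2, B1–B3, B2–B4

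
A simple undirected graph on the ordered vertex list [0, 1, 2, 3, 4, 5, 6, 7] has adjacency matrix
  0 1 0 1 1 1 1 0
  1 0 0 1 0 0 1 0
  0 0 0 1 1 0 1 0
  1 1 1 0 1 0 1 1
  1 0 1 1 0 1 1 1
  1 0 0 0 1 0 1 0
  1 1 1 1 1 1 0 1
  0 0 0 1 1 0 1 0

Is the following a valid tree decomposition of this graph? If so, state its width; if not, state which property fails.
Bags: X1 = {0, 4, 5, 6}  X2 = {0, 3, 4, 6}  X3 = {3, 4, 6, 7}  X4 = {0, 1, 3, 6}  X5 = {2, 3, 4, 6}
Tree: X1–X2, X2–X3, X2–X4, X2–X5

Vertex coverage: the bags together contain {0, 1, 2, 3, 4, 5, 6, 7}, the full vertex set. Edge coverage: each edge of G has both endpoints in at least one bag. Running intersection: for every vertex, the bags containing it form a connected subtree. All three properties hold, so this is a valid tree decomposition of width max|bag| − 1 = 3, and hence tw(G) ≤ 3.

Yes; width 3.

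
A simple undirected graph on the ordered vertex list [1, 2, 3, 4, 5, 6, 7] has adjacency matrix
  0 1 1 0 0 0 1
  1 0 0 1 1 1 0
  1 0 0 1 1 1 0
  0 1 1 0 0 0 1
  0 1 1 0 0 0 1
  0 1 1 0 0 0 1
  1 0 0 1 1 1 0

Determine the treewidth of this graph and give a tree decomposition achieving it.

Treewidth 3.
One such decomposition:
Bags: B1 = {2, 3, 6, 7}  B2 = {1, 2, 3, 7}  B3 = {2, 3, 5, 7}  B4 = {2, 3, 4, 7}
Tree: B1–B2, B2–B3, B3–B4

Every bag has size at most 4, so the width is 4 − 1 = 3 and tw(G) ≤ 3. For the lower bound: the 4 vertex sets {6,7}, {1,2}, {3}, {5} are disjoint, each induces a connected subgraph, and every pair is joined by at least one edge of G. Contracting each set to a single vertex therefore yields K_{4} as a minor, and since treewidth is minor-monotone, tw(G) ≥ tw(K_{4}) = 3. The upper and lower bounds meet at 3, so that is the treewidth.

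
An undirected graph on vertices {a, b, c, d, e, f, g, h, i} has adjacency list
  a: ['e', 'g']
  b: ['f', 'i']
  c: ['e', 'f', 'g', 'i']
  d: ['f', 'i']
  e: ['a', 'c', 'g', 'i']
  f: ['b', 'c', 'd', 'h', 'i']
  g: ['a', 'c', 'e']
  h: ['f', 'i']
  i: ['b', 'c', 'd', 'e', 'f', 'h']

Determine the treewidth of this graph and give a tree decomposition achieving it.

Treewidth 2.
One such decomposition:
Bags: B1 = {c, f, i}  B2 = {c, e, i}  B3 = {c, e, g}  B4 = {f, h, i}  B5 = {a, e, g}  B6 = {b, f, i}  B7 = {d, f, i}
Tree: B1–B2, B2–B3, B1–B4, B3–B5, B1–B6, B6–B7

Each bag holds 3 vertices, so the decomposition has width 2, which upper-bounds the treewidth. Conversely, {c, e, g} is a clique of size 3, and the vertices of any clique must share a bag in every tree decomposition; so some bag has ≥ 3 vertices and tw(G) ≥ 2. Therefore the treewidth is 2.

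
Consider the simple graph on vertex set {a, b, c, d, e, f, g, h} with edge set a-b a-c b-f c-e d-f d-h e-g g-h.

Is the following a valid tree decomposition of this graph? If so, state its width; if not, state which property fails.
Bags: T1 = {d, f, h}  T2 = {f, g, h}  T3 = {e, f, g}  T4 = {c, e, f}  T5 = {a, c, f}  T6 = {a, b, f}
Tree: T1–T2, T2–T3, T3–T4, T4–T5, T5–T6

Checking the three conditions: (i) the bags cover all of {a, b, c, d, e, f, g, h}; (ii) for each edge, some bag contains both endpoints; (iii) the bags containing any fixed vertex form a subtree. All hold, so the decomposition is valid with width 3 − 1 = 2.

Yes; width 2.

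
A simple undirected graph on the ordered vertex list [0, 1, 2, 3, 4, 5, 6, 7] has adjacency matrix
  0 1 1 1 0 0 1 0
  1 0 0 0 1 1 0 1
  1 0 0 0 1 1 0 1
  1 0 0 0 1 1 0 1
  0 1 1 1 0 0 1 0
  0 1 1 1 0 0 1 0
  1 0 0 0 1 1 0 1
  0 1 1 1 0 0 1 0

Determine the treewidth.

A width-4 tree decomposition is:
Bags: B1 = {0, 3, 4, 5, 7}  B2 = {0, 4, 5, 6, 7}  B3 = {0, 2, 4, 5, 7}  B4 = {0, 1, 4, 5, 7}
Tree: B1–B2, B2–B3, B3–B4
The largest bag has 5 vertices, giving width 4; this decomposition certifies tw(G) ≤ 4. For the lower bound: the 5 vertex sets {3,7}, {5,6}, {0,2}, {4}, {1} are disjoint, each induces a connected subgraph, and every pair is joined by at least one edge of G. Contracting each set to a single vertex therefore yields K_{5} as a minor, and since treewidth is minor-monotone, tw(G) ≥ tw(K_{5}) = 4. The upper and lower bounds meet at 4, so that is the treewidth.

4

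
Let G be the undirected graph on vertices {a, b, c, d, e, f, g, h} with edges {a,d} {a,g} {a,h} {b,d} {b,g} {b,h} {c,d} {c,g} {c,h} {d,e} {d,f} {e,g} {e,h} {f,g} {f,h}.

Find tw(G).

A width-3 tree decomposition is:
Bags: B1 = {c, d, g, h}  B2 = {d, f, g, h}  B3 = {a, d, g, h}  B4 = {b, d, g, h}  B5 = {d, e, g, h}
Tree: B1–B2, B2–B3, B3–B4, B4–B5
The largest bag has 4 vertices, giving width 3; this decomposition certifies tw(G) ≤ 3. For the lower bound: the 4 vertex sets {c,h}, {f,g}, {d}, {a} are disjoint, each induces a connected subgraph, and every pair is joined by at least one edge of G. Contracting each set to a single vertex therefore yields K_{4} as a minor, and since treewidth is minor-monotone, tw(G) ≥ tw(K_{4}) = 3. Combining the bounds, tw(G) = 3.

3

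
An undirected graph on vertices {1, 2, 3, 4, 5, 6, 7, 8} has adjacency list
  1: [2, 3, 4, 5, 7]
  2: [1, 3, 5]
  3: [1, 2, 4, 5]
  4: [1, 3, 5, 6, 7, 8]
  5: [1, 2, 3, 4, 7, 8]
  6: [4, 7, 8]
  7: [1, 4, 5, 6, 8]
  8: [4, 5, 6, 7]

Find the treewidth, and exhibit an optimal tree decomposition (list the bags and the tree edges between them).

The largest bag has 4 vertices, giving width 3; this decomposition certifies tw(G) ≤ 3. Conversely, {1, 2, 3, 5} is a clique of size 4, and the vertices of any clique must share a bag in every tree decomposition; so some bag has ≥ 4 vertices and tw(G) ≥ 3. Therefore the treewidth is 3.

Treewidth 3.
One optimal decomposition is:
Bags: B1 = {1, 3, 4, 5}  B2 = {1, 4, 5, 7}  B3 = {4, 5, 7, 8}  B4 = {1, 2, 3, 5}  B5 = {4, 6, 7, 8}
Tree: B1–B2, B2–B3, B1–B4, B3–B5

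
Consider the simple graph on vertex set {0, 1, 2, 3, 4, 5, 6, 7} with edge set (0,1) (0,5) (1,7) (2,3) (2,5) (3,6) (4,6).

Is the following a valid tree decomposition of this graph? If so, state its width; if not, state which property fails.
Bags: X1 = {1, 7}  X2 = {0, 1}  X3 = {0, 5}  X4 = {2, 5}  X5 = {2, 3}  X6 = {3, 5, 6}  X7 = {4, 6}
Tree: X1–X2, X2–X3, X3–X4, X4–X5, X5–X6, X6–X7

A tree decomposition must satisfy three properties: every vertex lies in some bag; for every edge, both endpoints lie together in some bag; and for every vertex, the bags containing it form a connected subtree. Here bags containing vertex 5 are not connected in the tree, so the decomposition is invalid.

No — bags containing vertex 5 are not connected in the tree.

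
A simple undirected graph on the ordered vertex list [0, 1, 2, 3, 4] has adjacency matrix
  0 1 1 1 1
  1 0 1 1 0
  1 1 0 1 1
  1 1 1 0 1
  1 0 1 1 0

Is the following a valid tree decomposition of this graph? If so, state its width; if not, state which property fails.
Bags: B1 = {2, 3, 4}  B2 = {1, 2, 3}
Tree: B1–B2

No — vertex 0 appears in no bag.

A tree decomposition must satisfy three properties: every vertex lies in some bag; for every edge, both endpoints lie together in some bag; and for every vertex, the bags containing it form a connected subtree. Here vertex 0 appears in no bag, so the decomposition is invalid.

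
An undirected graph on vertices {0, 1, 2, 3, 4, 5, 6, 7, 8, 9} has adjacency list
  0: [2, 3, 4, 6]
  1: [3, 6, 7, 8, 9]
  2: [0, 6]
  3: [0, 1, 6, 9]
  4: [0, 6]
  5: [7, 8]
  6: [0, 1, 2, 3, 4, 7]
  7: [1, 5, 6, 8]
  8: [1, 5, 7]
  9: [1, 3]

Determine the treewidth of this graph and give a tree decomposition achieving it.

Treewidth 2.
One such decomposition:
Bags: B1 = {1, 3, 6}  B2 = {1, 6, 7}  B3 = {1, 7, 8}  B4 = {0, 3, 6}  B5 = {0, 4, 6}  B6 = {1, 3, 9}  B7 = {0, 2, 6}  B8 = {5, 7, 8}
Tree: B1–B2, B2–B3, B1–B4, B4–B5, B1–B6, B4–B7, B3–B8

The largest bag has 3 vertices, giving width 2; this decomposition certifies tw(G) ≤ 2. Conversely, {1, 7, 8} is a clique of size 3, and the vertices of any clique must share a bag in every tree decomposition; so some bag has ≥ 3 vertices and tw(G) ≥ 2. Combining the bounds, tw(G) = 2.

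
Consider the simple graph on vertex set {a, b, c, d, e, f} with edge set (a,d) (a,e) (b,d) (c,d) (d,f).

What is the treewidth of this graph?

A width-1 tree decomposition is:
Bags: B1 = {a, d}  B2 = {b, d}  B3 = {a, e}  B4 = {d, f}  B5 = {c, d}
Tree: B1–B2, B1–B3, B1–B4, B2–B5
Each bag holds 2 vertices, so the decomposition has width 1, which upper-bounds the treewidth. G has an edge, so its treewidth is at least 1. The upper and lower bounds meet at 1, so that is the treewidth.

1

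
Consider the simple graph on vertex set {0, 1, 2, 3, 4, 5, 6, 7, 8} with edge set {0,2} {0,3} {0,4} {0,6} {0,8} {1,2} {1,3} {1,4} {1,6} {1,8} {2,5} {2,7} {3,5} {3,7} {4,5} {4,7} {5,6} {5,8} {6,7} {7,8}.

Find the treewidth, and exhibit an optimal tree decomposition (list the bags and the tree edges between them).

Each bag holds 5 vertices, so the decomposition has width 4, which upper-bounds the treewidth. For the lower bound: the 5 vertex sets {0,3}, {4,7}, {1,8}, {5}, {2} are disjoint, each induces a connected subgraph, and every pair is joined by at least one edge of G. Contracting each set to a single vertex therefore yields K_{5} as a minor, and since treewidth is minor-monotone, tw(G) ≥ tw(K_{5}) = 4. The upper and lower bounds meet at 4, so that is the treewidth.

Treewidth 4.
One optimal decomposition is:
Bags: B1 = {0, 1, 3, 5, 7}  B2 = {0, 1, 4, 5, 7}  B3 = {0, 1, 5, 7, 8}  B4 = {0, 1, 2, 5, 7}  B5 = {0, 1, 5, 6, 7}
Tree: B1–B2, B2–B3, B3–B4, B4–B5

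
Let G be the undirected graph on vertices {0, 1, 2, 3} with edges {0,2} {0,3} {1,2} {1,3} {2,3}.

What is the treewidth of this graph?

A width-2 tree decomposition is:
Bags: B1 = {0, 2, 3}  B2 = {1, 2, 3}
Tree: B1–B2
The largest bag has 3 vertices, giving width 2; this decomposition certifies tw(G) ≤ 2. On the other hand G contains the 3-clique {0, 2, 3}. A clique must lie in a single bag of any decomposition, so no decomposition can have width below 2. Hence tw(G) = 2 exactly.

2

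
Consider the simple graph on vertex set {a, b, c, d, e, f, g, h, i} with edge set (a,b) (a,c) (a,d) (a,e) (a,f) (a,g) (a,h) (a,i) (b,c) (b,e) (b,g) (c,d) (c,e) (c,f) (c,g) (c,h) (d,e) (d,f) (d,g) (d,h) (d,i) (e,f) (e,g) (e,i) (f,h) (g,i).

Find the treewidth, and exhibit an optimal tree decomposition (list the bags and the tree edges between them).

The largest bag has 5 vertices, giving width 4; this decomposition certifies tw(G) ≤ 4. On the other hand G contains the 5-clique {a, c, d, e, g}. A clique must lie in a single bag of any decomposition, so no decomposition can have width below 4. Therefore the treewidth is 4.

Treewidth 4.
One such decomposition:
Bags: B1 = {a, c, d, e, f}  B2 = {a, c, d, e, g}  B3 = {a, c, d, f, h}  B4 = {a, d, e, g, i}  B5 = {a, b, c, e, g}
Tree: B1–B2, B1–B3, B2–B4, B2–B5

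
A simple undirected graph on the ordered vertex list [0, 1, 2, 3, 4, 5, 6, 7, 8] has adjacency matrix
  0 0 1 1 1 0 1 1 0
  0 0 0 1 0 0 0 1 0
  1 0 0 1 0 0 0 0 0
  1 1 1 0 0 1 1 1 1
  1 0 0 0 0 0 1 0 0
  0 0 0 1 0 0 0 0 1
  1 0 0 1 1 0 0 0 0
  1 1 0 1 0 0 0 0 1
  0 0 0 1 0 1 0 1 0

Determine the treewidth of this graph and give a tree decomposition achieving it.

Treewidth 2.
Bags: B1 = {1, 3, 7}  B2 = {0, 3, 7}  B3 = {3, 7, 8}  B4 = {0, 3, 6}  B5 = {0, 2, 3}  B6 = {0, 4, 6}  B7 = {3, 5, 8}
Tree: B1–B2, B1–B3, B2–B4, B2–B5, B4–B6, B3–B7

The largest bag has 3 vertices, giving width 2; this decomposition certifies tw(G) ≤ 2. For the lower bound, the 3 vertices {0, 2, 3} are pairwise adjacent, and any tree decomposition puts a clique entirely inside one bag — forcing width ≥ 2. Hence tw(G) = 2 exactly.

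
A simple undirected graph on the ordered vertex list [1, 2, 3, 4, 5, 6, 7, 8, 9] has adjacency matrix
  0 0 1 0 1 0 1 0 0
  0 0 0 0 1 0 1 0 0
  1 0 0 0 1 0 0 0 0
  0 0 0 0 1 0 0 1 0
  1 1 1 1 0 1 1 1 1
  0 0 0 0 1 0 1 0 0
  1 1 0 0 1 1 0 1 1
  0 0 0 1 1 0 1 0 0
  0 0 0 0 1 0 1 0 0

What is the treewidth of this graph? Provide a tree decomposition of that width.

Each bag holds 3 vertices, so the decomposition has width 2, which upper-bounds the treewidth. Conversely, {1, 3, 5} is a clique of size 3, and the vertices of any clique must share a bag in every tree decomposition; so some bag has ≥ 3 vertices and tw(G) ≥ 2. Therefore the treewidth is 2.

Treewidth 2.
One such decomposition:
Bags: B1 = {1, 5, 7}  B2 = {5, 7, 8}  B3 = {4, 5, 8}  B4 = {5, 7, 9}  B5 = {5, 6, 7}  B6 = {2, 5, 7}  B7 = {1, 3, 5}
Tree: B1–B2, B2–B3, B1–B4, B4–B5, B5–B6, B1–B7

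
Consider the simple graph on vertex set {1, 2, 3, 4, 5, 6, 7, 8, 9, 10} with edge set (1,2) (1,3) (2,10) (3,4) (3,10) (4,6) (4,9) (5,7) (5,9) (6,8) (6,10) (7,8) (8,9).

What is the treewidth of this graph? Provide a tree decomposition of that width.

Treewidth 2.
One such decomposition:
Bags: B1 = {1, 2, 3}  B2 = {2, 3, 10}  B3 = {3, 4, 10}  B4 = {4, 6, 10}  B5 = {4, 6, 9}  B6 = {6, 8, 9}  B7 = {5, 8, 9}  B8 = {5, 7, 8}
Tree: B1–B2, B2–B3, B3–B4, B4–B5, B5–B6, B6–B7, B7–B8

The largest bag has 3 vertices, giving width 2; this decomposition certifies tw(G) ≤ 2. The edges 1–2–10–3–1 form a cycle, so G is not a tree and its treewidth is at least 2. The upper and lower bounds meet at 2, so that is the treewidth.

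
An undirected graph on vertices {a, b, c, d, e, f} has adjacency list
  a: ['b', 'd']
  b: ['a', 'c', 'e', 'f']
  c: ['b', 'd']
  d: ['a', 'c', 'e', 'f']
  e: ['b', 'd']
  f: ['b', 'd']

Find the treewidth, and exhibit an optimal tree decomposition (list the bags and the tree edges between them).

Treewidth 2.
One optimal decomposition is:
Bags: B1 = {b, c, d}  B2 = {b, d, f}  B3 = {b, d, e}  B4 = {a, b, d}
Tree: B1–B2, B2–B3, B3–B4

Every bag has size at most 3, so the width is 3 − 1 = 2 and tw(G) ≤ 2. For the lower bound, G contains the cycle d–c–b–f–d, so G is not a forest; only forests have treewidth ≤ 1, hence tw(G) ≥ 2. The upper and lower bounds meet at 2, so that is the treewidth.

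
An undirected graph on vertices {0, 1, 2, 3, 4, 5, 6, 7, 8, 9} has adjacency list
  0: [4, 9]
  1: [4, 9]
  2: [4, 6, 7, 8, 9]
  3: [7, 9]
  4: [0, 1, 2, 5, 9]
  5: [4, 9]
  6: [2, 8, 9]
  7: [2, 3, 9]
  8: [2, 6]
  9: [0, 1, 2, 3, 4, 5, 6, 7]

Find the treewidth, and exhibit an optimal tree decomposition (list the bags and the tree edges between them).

Every bag has size at most 3, so the width is 3 − 1 = 2 and tw(G) ≤ 2. Conversely, {2, 6, 8} is a clique of size 3, and the vertices of any clique must share a bag in every tree decomposition; so some bag has ≥ 3 vertices and tw(G) ≥ 2. Therefore the treewidth is 2.

Treewidth 2.
Bags: B1 = {2, 6, 9}  B2 = {2, 7, 9}  B3 = {2, 6, 8}  B4 = {2, 4, 9}  B5 = {1, 4, 9}  B6 = {3, 7, 9}  B7 = {0, 4, 9}  B8 = {4, 5, 9}
Tree: B1–B2, B1–B3, B2–B4, B4–B5, B2–B6, B5–B7, B4–B8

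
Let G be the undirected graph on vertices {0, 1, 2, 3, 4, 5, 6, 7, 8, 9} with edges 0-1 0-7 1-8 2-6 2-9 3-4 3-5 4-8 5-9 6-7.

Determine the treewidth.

A width-2 tree decomposition is:
Bags: B1 = {3, 4, 5}  B2 = {4, 5, 9}  B3 = {2, 4, 9}  B4 = {2, 4, 6}  B5 = {4, 6, 7}  B6 = {0, 4, 7}  B7 = {0, 1, 4}  B8 = {1, 4, 8}
Tree: B1–B2, B2–B3, B3–B4, B4–B5, B5–B6, B6–B7, B7–B8
The largest bag has 3 vertices, giving width 2; this decomposition certifies tw(G) ≤ 2. The edges 4–3–5–9–2–6–7–0–1–8–4 form a cycle, so G is not a tree and its treewidth is at least 2. Therefore the treewidth is 2.

2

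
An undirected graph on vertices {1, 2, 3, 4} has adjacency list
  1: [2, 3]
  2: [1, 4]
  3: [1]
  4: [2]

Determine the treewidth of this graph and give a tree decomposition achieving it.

The largest bag has 2 vertices, giving width 1; this decomposition certifies tw(G) ≤ 1. G has an edge, so its treewidth is at least 1. Hence tw(G) = 1 exactly.

Treewidth 1.
Bags: B1 = {1, 3}  B2 = {1, 2}  B3 = {2, 4}
Tree: B1–B2, B2–B3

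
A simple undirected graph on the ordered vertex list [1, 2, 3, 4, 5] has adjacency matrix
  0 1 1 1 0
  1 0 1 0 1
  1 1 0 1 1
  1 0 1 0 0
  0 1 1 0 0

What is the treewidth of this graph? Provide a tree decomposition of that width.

The largest bag has 3 vertices, giving width 2; this decomposition certifies tw(G) ≤ 2. For the lower bound, the 3 vertices {1, 2, 3} are pairwise adjacent, and any tree decomposition puts a clique entirely inside one bag — forcing width ≥ 2. Therefore the treewidth is 2.

Treewidth 2.
One optimal decomposition is:
Bags: B1 = {1, 2, 3}  B2 = {1, 3, 4}  B3 = {2, 3, 5}
Tree: B1–B2, B1–B3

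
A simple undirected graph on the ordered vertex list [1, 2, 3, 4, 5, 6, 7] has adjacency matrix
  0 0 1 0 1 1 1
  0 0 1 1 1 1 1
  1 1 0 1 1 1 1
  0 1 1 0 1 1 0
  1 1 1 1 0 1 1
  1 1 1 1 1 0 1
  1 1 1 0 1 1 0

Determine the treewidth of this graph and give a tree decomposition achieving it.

Treewidth 4.
One optimal decomposition is:
Bags: B1 = {2, 3, 5, 6, 7}  B2 = {2, 3, 4, 5, 6}  B3 = {1, 3, 5, 6, 7}
Tree: B1–B2, B1–B3

The largest bag has 5 vertices, giving width 4; this decomposition certifies tw(G) ≤ 4. For the lower bound, the 5 vertices {1, 3, 5, 6, 7} are pairwise adjacent, and any tree decomposition puts a clique entirely inside one bag — forcing width ≥ 4. Hence tw(G) = 4 exactly.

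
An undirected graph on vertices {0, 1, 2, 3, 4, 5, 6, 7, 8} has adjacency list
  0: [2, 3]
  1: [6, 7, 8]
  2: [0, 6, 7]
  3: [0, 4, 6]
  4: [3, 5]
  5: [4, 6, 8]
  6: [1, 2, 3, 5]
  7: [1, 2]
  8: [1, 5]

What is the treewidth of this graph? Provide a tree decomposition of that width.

The largest bag has 4 vertices, giving width 3; this decomposition certifies tw(G) ≤ 3. For the lower bound: the 4 vertex sets {1,7,8}, {2}, {6}, {0,3,4,5} are disjoint, each induces a connected subgraph, and every pair is joined by at least one edge of G. Contracting each set to a single vertex therefore yields K_{4} as a minor, and since treewidth is minor-monotone, tw(G) ≥ tw(K_{4}) = 3. Therefore the treewidth is 3.

Treewidth 3.
Bags: B1 = {1, 2, 7, 8}  B2 = {1, 2, 6, 8}  B3 = {2, 5, 6, 8}  B4 = {0, 2, 5, 6}  B5 = {0, 3, 5, 6}  B6 = {0, 3, 4, 5}
Tree: B1–B2, B2–B3, B3–B4, B4–B5, B5–B6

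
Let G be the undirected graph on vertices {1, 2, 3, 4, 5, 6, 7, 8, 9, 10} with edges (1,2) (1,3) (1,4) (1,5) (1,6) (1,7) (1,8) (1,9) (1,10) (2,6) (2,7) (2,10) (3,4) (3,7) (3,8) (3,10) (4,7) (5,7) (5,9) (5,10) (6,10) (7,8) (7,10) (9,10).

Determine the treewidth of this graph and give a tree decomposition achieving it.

Every bag has size at most 4, so the width is 4 − 1 = 3 and tw(G) ≤ 3. Conversely, {1, 5, 9, 10} is a clique of size 4, and the vertices of any clique must share a bag in every tree decomposition; so some bag has ≥ 4 vertices and tw(G) ≥ 3. Combining the bounds, tw(G) = 3.

Treewidth 3.
One such decomposition:
Bags: B1 = {1, 5, 7, 10}  B2 = {1, 2, 7, 10}  B3 = {1, 5, 9, 10}  B4 = {1, 3, 7, 10}  B5 = {1, 3, 4, 7}  B6 = {1, 3, 7, 8}  B7 = {1, 2, 6, 10}
Tree: B1–B2, B1–B3, B2–B4, B4–B5, B4–B6, B2–B7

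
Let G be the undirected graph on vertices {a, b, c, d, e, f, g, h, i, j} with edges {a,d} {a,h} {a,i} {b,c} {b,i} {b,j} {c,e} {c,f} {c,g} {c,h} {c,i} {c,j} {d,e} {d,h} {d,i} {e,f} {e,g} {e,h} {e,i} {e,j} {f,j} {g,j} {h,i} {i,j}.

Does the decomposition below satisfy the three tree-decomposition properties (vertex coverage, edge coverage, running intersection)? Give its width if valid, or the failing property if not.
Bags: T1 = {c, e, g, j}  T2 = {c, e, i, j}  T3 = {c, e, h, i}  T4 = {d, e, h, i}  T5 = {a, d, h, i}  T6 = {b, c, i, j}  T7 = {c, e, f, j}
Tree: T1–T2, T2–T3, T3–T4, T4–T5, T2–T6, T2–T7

Yes; width 3.

Checking the three conditions: (i) the bags cover all of {a, b, c, d, e, f, g, h, i, j}; (ii) for each edge, some bag contains both endpoints; (iii) the bags containing any fixed vertex form a subtree. All hold, so the decomposition is valid with width 4 − 1 = 3.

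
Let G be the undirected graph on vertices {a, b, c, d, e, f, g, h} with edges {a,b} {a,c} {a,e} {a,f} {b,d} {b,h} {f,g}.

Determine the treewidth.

A width-1 tree decomposition is:
Bags: B1 = {a, f}  B2 = {a, e}  B3 = {f, g}  B4 = {a, b}  B5 = {b, h}  B6 = {b, d}  B7 = {a, c}
Tree: B1–B2, B1–B3, B1–B4, B4–B5, B4–B6, B1–B7
Each bag holds 2 vertices, so the decomposition has width 1, which upper-bounds the treewidth. G has an edge, so its treewidth is at least 1. The upper and lower bounds meet at 1, so that is the treewidth.

1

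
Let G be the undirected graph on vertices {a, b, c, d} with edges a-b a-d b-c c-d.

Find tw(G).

2

A width-2 tree decomposition is:
Bags: B1 = {b, c, d}  B2 = {a, b, d}
Tree: B1–B2
The largest bag has 3 vertices, giving width 2; this decomposition certifies tw(G) ≤ 2. For the lower bound, G contains the cycle d–c–b–a–d, so G is not a forest; only forests have treewidth ≤ 1, hence tw(G) ≥ 2. Therefore the treewidth is 2.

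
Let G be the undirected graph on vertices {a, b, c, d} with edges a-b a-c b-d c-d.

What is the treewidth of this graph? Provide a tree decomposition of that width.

Every bag has size at most 3, so the width is 3 − 1 = 2 and tw(G) ≤ 2. The edges a–b–d–c–a form a cycle, so G is not a tree and its treewidth is at least 2. Combining the bounds, tw(G) = 2.

Treewidth 2.
Bags: B1 = {a, b, d}  B2 = {a, c, d}
Tree: B1–B2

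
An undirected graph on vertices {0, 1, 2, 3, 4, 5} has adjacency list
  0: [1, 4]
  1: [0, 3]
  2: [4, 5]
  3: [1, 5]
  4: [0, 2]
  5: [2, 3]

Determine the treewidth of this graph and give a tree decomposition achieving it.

Treewidth 2.
Bags: B1 = {0, 2, 4}  B2 = {0, 1, 2}  B3 = {1, 2, 3}  B4 = {2, 3, 5}
Tree: B1–B2, B2–B3, B3–B4

Every bag has size at most 3, so the width is 3 − 1 = 2 and tw(G) ≤ 2. For the lower bound, G contains the cycle 2–4–0–1–3–5–2, so G is not a forest; only forests have treewidth ≤ 1, hence tw(G) ≥ 2. The upper and lower bounds meet at 2, so that is the treewidth.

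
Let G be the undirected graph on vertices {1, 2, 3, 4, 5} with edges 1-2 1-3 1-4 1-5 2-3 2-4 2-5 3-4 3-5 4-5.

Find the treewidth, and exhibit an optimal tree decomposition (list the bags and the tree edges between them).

A single bag containing all 5 vertices is trivially a valid decomposition of width 4. For the lower bound, the 5 vertices {1, 2, 3, 4, 5} are pairwise adjacent, and any tree decomposition puts a clique entirely inside one bag — forcing width ≥ 4. Combining the bounds, tw(G) = 4.

Treewidth 4.
Bags: B1 = {1, 2, 3, 4, 5}
Tree: (single bag)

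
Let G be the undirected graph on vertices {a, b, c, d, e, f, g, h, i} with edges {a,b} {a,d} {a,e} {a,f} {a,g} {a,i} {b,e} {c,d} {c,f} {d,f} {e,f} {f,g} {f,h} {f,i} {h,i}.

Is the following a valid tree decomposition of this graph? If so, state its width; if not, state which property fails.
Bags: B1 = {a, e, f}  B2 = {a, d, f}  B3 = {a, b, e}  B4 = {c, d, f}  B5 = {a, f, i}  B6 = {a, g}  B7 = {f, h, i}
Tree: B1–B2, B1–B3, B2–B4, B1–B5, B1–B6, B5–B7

A tree decomposition must satisfy three properties: every vertex lies in some bag; for every edge, both endpoints lie together in some bag; and for every vertex, the bags containing it form a connected subtree. Here edge (f,g) lies in no bag, so the decomposition is invalid.

No — edge (f,g) lies in no bag.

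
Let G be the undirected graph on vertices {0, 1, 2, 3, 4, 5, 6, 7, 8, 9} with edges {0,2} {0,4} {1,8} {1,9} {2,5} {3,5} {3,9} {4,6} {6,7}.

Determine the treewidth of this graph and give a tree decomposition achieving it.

Each bag holds 2 vertices, so the decomposition has width 1, which upper-bounds the treewidth. G has an edge, so its treewidth is at least 1. Therefore the treewidth is 1.

Treewidth 1.
One optimal decomposition is:
Bags: B1 = {1, 8}  B2 = {1, 9}  B3 = {3, 9}  B4 = {3, 5}  B5 = {2, 5}  B6 = {0, 2}  B7 = {0, 4}  B8 = {4, 6}  B9 = {6, 7}
Tree: B1–B2, B2–B3, B3–B4, B4–B5, B5–B6, B6–B7, B7–B8, B8–B9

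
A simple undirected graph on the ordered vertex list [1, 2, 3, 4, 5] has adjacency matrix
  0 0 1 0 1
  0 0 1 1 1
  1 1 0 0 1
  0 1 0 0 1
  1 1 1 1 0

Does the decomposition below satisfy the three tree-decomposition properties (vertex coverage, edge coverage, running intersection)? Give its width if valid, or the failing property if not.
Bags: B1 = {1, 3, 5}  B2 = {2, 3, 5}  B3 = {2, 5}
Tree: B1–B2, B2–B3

A tree decomposition must satisfy three properties: every vertex lies in some bag; for every edge, both endpoints lie together in some bag; and for every vertex, the bags containing it form a connected subtree. Here vertex 4 appears in no bag, so the decomposition is invalid.

No — vertex 4 appears in no bag.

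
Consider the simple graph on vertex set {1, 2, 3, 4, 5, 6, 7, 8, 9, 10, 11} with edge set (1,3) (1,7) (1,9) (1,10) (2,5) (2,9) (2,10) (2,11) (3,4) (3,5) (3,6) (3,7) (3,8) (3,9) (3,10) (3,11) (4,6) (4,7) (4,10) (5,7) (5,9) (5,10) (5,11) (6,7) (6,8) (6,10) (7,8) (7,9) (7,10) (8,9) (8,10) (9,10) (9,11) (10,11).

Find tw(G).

A width-4 tree decomposition is:
Bags: B1 = {3, 7, 8, 9, 10}  B2 = {3, 6, 7, 8, 10}  B3 = {1, 3, 7, 9, 10}  B4 = {3, 5, 7, 9, 10}  B5 = {3, 5, 9, 10, 11}  B6 = {2, 5, 9, 10, 11}  B7 = {3, 4, 6, 7, 10}
Tree: B1–B2, B1–B3, B3–B4, B4–B5, B5–B6, B2–B7
Every bag has size at most 5, so the width is 5 − 1 = 4 and tw(G) ≤ 4. Conversely, {2, 5, 9, 10, 11} is a clique of size 5, and the vertices of any clique must share a bag in every tree decomposition; so some bag has ≥ 5 vertices and tw(G) ≥ 4. Combining the bounds, tw(G) = 4.

4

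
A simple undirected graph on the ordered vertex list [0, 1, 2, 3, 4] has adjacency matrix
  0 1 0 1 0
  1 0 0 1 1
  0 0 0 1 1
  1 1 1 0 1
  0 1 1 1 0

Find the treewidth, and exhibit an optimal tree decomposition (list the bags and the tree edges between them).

Each bag holds 3 vertices, so the decomposition has width 2, which upper-bounds the treewidth. Conversely, {0, 1, 3} is a clique of size 3, and the vertices of any clique must share a bag in every tree decomposition; so some bag has ≥ 3 vertices and tw(G) ≥ 2. The upper and lower bounds meet at 2, so that is the treewidth.

Treewidth 2.
One such decomposition:
Bags: B1 = {0, 1, 3}  B2 = {1, 3, 4}  B3 = {2, 3, 4}
Tree: B1–B2, B2–B3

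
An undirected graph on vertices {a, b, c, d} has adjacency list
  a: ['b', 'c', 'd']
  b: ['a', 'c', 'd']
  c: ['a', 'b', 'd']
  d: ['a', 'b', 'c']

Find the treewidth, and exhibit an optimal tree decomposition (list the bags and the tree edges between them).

Treewidth 3.
One optimal decomposition is:
Bags: B1 = {a, b, c, d}
Tree: (single bag)

With just one bag of size 4, the width is 4 − 1 = 3, so tw(G) ≤ 3. Conversely, {a, b, c, d} is a clique of size 4, and the vertices of any clique must share a bag in every tree decomposition; so some bag has ≥ 4 vertices and tw(G) ≥ 3. Therefore the treewidth is 3.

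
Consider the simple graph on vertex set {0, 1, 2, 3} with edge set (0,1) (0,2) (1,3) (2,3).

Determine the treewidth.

A width-2 tree decomposition is:
Bags: B1 = {0, 1, 2}  B2 = {1, 2, 3}
Tree: B1–B2
Every bag has size at most 3, so the width is 3 − 1 = 2 and tw(G) ≤ 2. For the lower bound, G contains the cycle 1–0–2–3–1, so G is not a forest; only forests have treewidth ≤ 1, hence tw(G) ≥ 2. Combining the bounds, tw(G) = 2.

2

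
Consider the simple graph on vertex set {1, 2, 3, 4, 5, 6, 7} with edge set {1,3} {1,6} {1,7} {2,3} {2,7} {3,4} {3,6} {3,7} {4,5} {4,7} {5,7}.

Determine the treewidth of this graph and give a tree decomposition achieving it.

Each bag holds 3 vertices, so the decomposition has width 2, which upper-bounds the treewidth. For the lower bound, the 3 vertices {1, 3, 6} are pairwise adjacent, and any tree decomposition puts a clique entirely inside one bag — forcing width ≥ 2. Therefore the treewidth is 2.

Treewidth 2.
One such decomposition:
Bags: B1 = {3, 4, 7}  B2 = {1, 3, 7}  B3 = {2, 3, 7}  B4 = {4, 5, 7}  B5 = {1, 3, 6}
Tree: B1–B2, B1–B3, B1–B4, B2–B5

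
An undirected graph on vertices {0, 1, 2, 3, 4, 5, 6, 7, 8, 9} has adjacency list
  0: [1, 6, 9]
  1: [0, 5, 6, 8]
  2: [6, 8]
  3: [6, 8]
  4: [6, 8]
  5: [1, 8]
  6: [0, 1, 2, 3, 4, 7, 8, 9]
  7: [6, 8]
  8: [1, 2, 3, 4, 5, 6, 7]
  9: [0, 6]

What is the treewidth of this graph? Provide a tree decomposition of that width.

Treewidth 2.
One such decomposition:
Bags: B1 = {1, 6, 8}  B2 = {6, 7, 8}  B3 = {0, 1, 6}  B4 = {1, 5, 8}  B5 = {3, 6, 8}  B6 = {4, 6, 8}  B7 = {0, 6, 9}  B8 = {2, 6, 8}
Tree: B1–B2, B1–B3, B1–B4, B2–B5, B2–B6, B3–B7, B6–B8

Each bag holds 3 vertices, so the decomposition has width 2, which upper-bounds the treewidth. On the other hand G contains the 3-clique {1, 5, 8}. A clique must lie in a single bag of any decomposition, so no decomposition can have width below 2. Therefore the treewidth is 2.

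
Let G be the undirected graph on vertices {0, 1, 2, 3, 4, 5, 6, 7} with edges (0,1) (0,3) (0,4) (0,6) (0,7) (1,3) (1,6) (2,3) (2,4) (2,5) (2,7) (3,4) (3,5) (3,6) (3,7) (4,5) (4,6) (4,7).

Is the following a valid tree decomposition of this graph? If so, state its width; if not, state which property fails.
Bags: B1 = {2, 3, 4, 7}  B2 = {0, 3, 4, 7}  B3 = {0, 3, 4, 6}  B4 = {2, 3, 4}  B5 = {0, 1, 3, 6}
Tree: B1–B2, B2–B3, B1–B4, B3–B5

A tree decomposition must satisfy three properties: every vertex lies in some bag; for every edge, both endpoints lie together in some bag; and for every vertex, the bags containing it form a connected subtree. Here vertex 5 appears in no bag, so the decomposition is invalid.

No — vertex 5 appears in no bag.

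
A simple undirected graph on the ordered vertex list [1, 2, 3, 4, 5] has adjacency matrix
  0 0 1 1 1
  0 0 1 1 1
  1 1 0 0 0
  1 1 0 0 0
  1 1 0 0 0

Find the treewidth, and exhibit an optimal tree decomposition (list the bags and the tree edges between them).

Treewidth 2.
Bags: B1 = {1, 2, 4}  B2 = {1, 2, 3}  B3 = {1, 2, 5}
Tree: B1–B2, B2–B3

Each bag holds 3 vertices, so the decomposition has width 2, which upper-bounds the treewidth. The edges 4–1–3–2–4 form a cycle, so G is not a tree and its treewidth is at least 2. Combining the bounds, tw(G) = 2.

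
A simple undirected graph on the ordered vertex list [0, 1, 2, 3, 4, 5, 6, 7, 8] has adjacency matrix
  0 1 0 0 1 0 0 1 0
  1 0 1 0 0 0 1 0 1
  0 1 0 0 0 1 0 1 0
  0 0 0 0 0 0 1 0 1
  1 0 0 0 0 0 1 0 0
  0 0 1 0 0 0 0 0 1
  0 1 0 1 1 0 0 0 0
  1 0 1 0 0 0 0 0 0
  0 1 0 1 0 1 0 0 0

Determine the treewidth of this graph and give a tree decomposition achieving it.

Every bag has size at most 4, so the width is 4 − 1 = 3 and tw(G) ≤ 3. For the lower bound: the 4 vertex sets {0,4,7}, {6}, {1}, {2,3,5,8} are disjoint, each induces a connected subgraph, and every pair is joined by at least one edge of G. Contracting each set to a single vertex therefore yields K_{4} as a minor, and since treewidth is minor-monotone, tw(G) ≥ tw(K_{4}) = 3. The upper and lower bounds meet at 3, so that is the treewidth.

Treewidth 3.
Bags: B1 = {0, 4, 6, 7}  B2 = {0, 1, 6, 7}  B3 = {1, 2, 6, 7}  B4 = {1, 2, 3, 6}  B5 = {1, 2, 3, 8}  B6 = {2, 3, 5, 8}
Tree: B1–B2, B2–B3, B3–B4, B4–B5, B5–B6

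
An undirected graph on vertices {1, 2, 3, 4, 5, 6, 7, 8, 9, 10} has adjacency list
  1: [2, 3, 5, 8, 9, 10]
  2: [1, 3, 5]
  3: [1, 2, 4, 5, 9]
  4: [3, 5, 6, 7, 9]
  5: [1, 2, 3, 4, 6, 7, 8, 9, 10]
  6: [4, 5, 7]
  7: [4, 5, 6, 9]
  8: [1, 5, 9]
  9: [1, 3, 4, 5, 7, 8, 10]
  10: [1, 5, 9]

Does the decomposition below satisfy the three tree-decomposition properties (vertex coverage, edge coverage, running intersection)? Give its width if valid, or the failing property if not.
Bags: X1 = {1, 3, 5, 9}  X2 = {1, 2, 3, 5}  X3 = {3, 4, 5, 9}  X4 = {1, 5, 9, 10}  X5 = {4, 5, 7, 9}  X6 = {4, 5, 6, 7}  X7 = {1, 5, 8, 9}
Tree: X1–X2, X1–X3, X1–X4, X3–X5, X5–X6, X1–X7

Every vertex of G appears in some bag (union = {1, 2, 3, 4, 5, 6, 7, 8, 9, 10}); every edge is covered by a bag; and for each vertex v the set of bags containing v is connected in the bag tree. The decomposition is therefore valid. The largest bag has 4 vertices, so the width is 3.

Yes; width 3.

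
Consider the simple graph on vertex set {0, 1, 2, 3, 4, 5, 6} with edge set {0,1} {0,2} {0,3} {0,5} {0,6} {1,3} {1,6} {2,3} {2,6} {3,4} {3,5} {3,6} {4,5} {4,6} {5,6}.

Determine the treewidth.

3

A width-3 tree decomposition is:
Bags: B1 = {0, 3, 5, 6}  B2 = {0, 2, 3, 6}  B3 = {0, 1, 3, 6}  B4 = {3, 4, 5, 6}
Tree: B1–B2, B1–B3, B1–B4
The largest bag has 4 vertices, giving width 3; this decomposition certifies tw(G) ≤ 3. On the other hand G contains the 4-clique {0, 1, 3, 6}. A clique must lie in a single bag of any decomposition, so no decomposition can have width below 3. The upper and lower bounds meet at 3, so that is the treewidth.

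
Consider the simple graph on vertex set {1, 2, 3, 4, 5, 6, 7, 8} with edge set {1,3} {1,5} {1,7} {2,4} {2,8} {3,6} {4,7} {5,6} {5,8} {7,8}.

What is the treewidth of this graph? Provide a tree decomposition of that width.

Treewidth 2.
Bags: B1 = {2, 4, 8}  B2 = {4, 7, 8}  B3 = {5, 7, 8}  B4 = {1, 5, 7}  B5 = {1, 5, 6}  B6 = {1, 3, 6}
Tree: B1–B2, B2–B3, B3–B4, B4–B5, B5–B6

Every bag has size at most 3, so the width is 3 − 1 = 2 and tw(G) ≤ 2. For the lower bound, G contains the cycle 2–4–7–8–2, so G is not a forest; only forests have treewidth ≤ 1, hence tw(G) ≥ 2. Therefore the treewidth is 2.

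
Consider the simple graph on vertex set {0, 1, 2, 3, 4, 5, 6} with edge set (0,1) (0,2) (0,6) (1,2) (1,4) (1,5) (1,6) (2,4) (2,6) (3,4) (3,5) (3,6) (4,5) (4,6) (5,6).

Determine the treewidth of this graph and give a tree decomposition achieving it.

Treewidth 3.
Bags: B1 = {1, 2, 4, 6}  B2 = {1, 4, 5, 6}  B3 = {3, 4, 5, 6}  B4 = {0, 1, 2, 6}
Tree: B1–B2, B2–B3, B1–B4

The largest bag has 4 vertices, giving width 3; this decomposition certifies tw(G) ≤ 3. On the other hand G contains the 4-clique {0, 1, 2, 6}. A clique must lie in a single bag of any decomposition, so no decomposition can have width below 3. The upper and lower bounds meet at 3, so that is the treewidth.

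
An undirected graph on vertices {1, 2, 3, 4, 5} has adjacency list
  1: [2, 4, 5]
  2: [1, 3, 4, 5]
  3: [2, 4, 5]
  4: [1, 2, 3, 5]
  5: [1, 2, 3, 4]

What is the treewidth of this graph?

3

A width-3 tree decomposition is:
Bags: B1 = {1, 2, 4, 5}  B2 = {2, 3, 4, 5}
Tree: B1–B2
Every bag has size at most 4, so the width is 4 − 1 = 3 and tw(G) ≤ 3. On the other hand G contains the 4-clique {1, 2, 4, 5}. A clique must lie in a single bag of any decomposition, so no decomposition can have width below 3. Therefore the treewidth is 3.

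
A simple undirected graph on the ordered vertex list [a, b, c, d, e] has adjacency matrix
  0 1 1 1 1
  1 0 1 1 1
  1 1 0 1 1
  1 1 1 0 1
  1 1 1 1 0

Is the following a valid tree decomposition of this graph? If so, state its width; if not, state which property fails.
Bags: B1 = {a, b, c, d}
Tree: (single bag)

No — vertex e appears in no bag.

A tree decomposition must satisfy three properties: every vertex lies in some bag; for every edge, both endpoints lie together in some bag; and for every vertex, the bags containing it form a connected subtree. Here vertex e appears in no bag, so the decomposition is invalid.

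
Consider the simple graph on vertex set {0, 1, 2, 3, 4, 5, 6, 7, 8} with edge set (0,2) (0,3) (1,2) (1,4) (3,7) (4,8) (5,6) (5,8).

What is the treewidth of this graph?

1

A width-1 tree decomposition is:
Bags: B1 = {5, 6}  B2 = {5, 8}  B3 = {4, 8}  B4 = {1, 4}  B5 = {1, 2}  B6 = {0, 2}  B7 = {0, 3}  B8 = {3, 7}
Tree: B1–B2, B2–B3, B3–B4, B4–B5, B5–B6, B6–B7, B7–B8
The largest bag has 2 vertices, giving width 1; this decomposition certifies tw(G) ≤ 1. G has an edge, so its treewidth is at least 1. Therefore the treewidth is 1.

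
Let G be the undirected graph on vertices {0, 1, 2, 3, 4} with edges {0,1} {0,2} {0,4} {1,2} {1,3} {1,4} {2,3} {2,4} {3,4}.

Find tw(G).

A width-3 tree decomposition is:
Bags: B1 = {1, 2, 3, 4}  B2 = {0, 1, 2, 4}
Tree: B1–B2
Each bag holds 4 vertices, so the decomposition has width 3, which upper-bounds the treewidth. On the other hand G contains the 4-clique {0, 1, 2, 4}. A clique must lie in a single bag of any decomposition, so no decomposition can have width below 3. Therefore the treewidth is 3.

3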